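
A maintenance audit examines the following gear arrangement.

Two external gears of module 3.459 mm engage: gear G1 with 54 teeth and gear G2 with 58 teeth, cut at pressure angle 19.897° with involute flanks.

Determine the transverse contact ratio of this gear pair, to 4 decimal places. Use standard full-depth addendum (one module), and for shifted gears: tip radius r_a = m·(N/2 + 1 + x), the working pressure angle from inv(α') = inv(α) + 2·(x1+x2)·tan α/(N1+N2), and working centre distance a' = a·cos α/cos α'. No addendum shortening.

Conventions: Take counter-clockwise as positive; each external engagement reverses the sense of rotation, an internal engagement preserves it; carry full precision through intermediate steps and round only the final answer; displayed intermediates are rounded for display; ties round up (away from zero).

1.7793

single-mesh involute tooth geometry (54T engaging 58T at module 3.459)
base radii: r_b1 = 87.817993, r_b2 = 94.323030
tip radii: r_a1 = 96.852000, r_a2 = 103.770000
no profile shift: α' = α, a' = a
action lengths: √(r_a1²−r_b1²) = 40.844950, √(r_a2²−r_b2²) = 43.259437
base pitch p_b = π·m·cos α = 10.218088
CR = (40.844950 + 43.259437 − 193.704000·sin 19.89700°)/10.218088 = 1.779300
contact ratio ≈ 1.7793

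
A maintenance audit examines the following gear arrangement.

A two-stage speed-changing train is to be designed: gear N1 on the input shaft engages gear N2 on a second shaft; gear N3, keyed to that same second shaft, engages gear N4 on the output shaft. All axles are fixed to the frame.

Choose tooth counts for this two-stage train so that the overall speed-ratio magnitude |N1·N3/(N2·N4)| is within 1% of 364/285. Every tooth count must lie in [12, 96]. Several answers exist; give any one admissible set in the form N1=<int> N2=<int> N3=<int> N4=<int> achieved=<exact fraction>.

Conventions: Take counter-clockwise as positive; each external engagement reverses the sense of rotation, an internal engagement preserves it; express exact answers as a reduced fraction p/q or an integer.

topology: fixed-axis compound train — 2 stages, target 364/285
target = 364/285 in lowest terms: an exact hit needs N1·N3 = k·364 and N2·N4 = k·285 for one integer k, every count in [12, 96]; additionally prefer no 1:1 stage (N1 ≠ N2, N3 ≠ N4)
k = 1: N1·N3 = 364 = 13·28, N2·N4 = 285 = 15·19
achieved = 13·28/(15·19) = 364/285; |achieved − target| = 0 ≤ 91/7125 ✓

N1=13 N2=15 N3=28 N4=19 achieved=364/285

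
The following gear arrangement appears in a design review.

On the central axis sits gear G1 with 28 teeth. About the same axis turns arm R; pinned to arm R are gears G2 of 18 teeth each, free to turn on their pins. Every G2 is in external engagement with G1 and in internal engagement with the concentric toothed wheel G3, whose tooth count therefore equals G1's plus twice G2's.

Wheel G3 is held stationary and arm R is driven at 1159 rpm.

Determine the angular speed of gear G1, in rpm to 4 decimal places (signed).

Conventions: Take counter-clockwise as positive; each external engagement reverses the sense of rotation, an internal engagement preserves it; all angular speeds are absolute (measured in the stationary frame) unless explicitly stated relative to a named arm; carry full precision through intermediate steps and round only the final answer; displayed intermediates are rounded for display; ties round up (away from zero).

class = planetary set [G3 = 28+2·18 = 64; Willis about the carrier]
normalise by the input: solve with ω_arm = 1, then scale by 1159 rpm
ring teeth: 28 + 2·18 = 64
28(ω_sun−ω_arm) = −64(ω_ring−ω_arm),  ω_ring = 0, ω_arm = 1
ω_sun = 1 − (64/28)(0−1) = 23/7
scale: ω_sun = 23/7 × 1159 rpm = +3808.1429 rpm

+3808.1429 rpm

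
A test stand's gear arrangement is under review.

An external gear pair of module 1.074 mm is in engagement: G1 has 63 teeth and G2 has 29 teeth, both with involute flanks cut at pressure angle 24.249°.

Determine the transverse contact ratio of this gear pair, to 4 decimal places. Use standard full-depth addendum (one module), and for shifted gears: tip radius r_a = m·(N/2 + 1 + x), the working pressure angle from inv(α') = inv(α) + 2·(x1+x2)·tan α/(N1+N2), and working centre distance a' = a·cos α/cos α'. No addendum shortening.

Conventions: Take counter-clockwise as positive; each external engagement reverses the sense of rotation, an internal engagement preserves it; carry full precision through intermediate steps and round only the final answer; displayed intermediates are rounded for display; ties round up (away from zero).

single-mesh involute tooth geometry (63T engaging 29T at module 1.074)
base radii: r_b1 = 30.846064, r_b2 = 14.198982
tip radii: r_a1 = 34.905000, r_a2 = 16.647000
no profile shift: α' = α, a' = a
action lengths: √(r_a1²−r_b1²) = 16.336442, √(r_a2²−r_b2²) = 8.689737
base pitch p_b = π·m·cos α = 3.076374
CR = (16.336442 + 8.689737 − 49.404000·sin 24.24900°)/3.076374 = 1.539413
contact ratio ≈ 1.5394

1.5394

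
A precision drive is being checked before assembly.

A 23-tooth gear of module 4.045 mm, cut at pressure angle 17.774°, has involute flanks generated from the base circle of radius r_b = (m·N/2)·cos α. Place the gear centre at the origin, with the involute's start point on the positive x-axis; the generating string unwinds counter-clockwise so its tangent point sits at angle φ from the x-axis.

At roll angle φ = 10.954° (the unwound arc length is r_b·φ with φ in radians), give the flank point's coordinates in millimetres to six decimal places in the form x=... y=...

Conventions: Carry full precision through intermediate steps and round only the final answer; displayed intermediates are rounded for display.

x=45.099299 y=0.102806

topology: single-mesh involute geometry — m = 4.045, N = 23
pitch radius r_p = m·N/2 = 4.045·23/2 = 46.517500
base radius r_b = r_p·cos α = 46.517500·cos 17.774° = 44.297127
roll angle φ = 10.954° = 0.19118337 rad
x = r_b·(cos φ + φ·sin φ) = 45.099299
y = r_b·(sin φ − φ·cos φ) = 0.102806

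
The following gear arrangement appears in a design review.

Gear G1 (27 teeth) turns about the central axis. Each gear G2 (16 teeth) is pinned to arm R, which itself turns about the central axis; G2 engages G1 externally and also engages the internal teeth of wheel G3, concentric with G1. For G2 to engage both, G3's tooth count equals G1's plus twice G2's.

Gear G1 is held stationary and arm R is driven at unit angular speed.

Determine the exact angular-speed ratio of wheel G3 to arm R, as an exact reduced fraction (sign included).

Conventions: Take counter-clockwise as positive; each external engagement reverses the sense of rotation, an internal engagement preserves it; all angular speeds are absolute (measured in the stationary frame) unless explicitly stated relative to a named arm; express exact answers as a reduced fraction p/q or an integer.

topology: planetary set — G1 27T / G2 16T / G3 59T, arm = carrier (Willis)
ring teeth: 27 + 2·16 = 59
27(ω_sun−ω_arm) = −59(ω_ring−ω_arm),  ω_sun = 0, ω_arm = 1
ω_ring = 1 − (27/59)(0−1) = 86/59
ω_out/ω_in = 86/59

86/59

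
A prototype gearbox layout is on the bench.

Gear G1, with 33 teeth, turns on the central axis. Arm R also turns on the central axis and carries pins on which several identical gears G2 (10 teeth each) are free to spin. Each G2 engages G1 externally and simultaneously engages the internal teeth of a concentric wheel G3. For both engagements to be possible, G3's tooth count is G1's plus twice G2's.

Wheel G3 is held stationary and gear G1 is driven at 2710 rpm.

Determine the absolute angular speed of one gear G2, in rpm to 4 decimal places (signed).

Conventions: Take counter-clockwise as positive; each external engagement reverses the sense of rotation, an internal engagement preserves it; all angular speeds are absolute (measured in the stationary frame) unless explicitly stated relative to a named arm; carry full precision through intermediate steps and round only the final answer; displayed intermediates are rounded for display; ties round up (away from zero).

recognized (axles ride arm R): planetary set, 33/10/53 teeth
normalise by the input: solve with ω_sun = 1, then scale by 2710 rpm
ring teeth: 33 + 2·10 = 53
33(ω_sun−ω_arm) = −53(ω_ring−ω_arm),  ω_ring = 0, ω_sun = 1
33(1−ω_arm) = −53(0−ω_arm)  ⇒  86·ω_arm = 33  ⇒  ω_arm = 33/86
sun–planet mesh: 33·(1−33/86) = −10·(ω_p−ω_arm)  ⇒  ω_p−ω_arm = -1749/860
ω_p = 33/86 − 1749/860 = -33/20
scale: ω_p = -33/20 × 2710 rpm = -4471.5000 rpm

-4471.5000 rpm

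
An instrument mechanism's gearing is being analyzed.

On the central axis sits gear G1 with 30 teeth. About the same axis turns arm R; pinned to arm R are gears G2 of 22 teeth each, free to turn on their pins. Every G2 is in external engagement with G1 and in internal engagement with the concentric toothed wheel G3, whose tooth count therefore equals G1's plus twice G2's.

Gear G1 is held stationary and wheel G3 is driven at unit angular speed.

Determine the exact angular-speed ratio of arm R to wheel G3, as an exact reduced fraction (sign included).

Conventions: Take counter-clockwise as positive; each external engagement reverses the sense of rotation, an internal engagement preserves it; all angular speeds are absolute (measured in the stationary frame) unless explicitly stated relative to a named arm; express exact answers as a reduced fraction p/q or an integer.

class = planetary set [G3 = 30+2·22 = 74; Willis about the carrier]
ring teeth: 30 + 2·22 = 74
30(ω_sun−ω_arm) = −74(ω_ring−ω_arm),  ω_sun = 0, ω_ring = 1
30(0−ω_arm) = −74(1−ω_arm)  ⇒  104·ω_arm = 74  ⇒  ω_arm = 37/52
ω_out/ω_in = 37/52

37/52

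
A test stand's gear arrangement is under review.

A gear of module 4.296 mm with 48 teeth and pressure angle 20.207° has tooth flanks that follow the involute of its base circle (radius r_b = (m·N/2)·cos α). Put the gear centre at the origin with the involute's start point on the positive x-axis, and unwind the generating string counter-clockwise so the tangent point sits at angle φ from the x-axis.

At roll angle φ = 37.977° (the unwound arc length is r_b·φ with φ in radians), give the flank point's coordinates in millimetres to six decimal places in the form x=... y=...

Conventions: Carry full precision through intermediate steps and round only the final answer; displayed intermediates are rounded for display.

x=115.734524 y=8.985835

topology: single-mesh involute geometry — m = 4.296, N = 48
pitch radius r_p = m·N/2 = 4.296·48/2 = 103.104000
base radius r_b = r_p·cos α = 103.104000·cos 20.207° = 96.758034
roll angle φ = 37.977° = 0.66282369 rad
x = r_b·(cos φ + φ·sin φ) = 115.734524
y = r_b·(sin φ − φ·cos φ) = 8.985835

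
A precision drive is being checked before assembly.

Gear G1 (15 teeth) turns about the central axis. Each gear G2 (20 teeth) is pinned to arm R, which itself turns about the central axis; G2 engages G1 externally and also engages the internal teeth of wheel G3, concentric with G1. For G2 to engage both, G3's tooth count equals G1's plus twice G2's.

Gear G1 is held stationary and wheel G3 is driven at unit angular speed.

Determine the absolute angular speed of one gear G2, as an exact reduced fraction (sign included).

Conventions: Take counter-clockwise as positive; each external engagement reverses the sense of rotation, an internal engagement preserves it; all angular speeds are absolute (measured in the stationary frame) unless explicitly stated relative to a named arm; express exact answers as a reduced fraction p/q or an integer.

planetary set (15T centre, 20T on arm, 55T internal) — Willis relation
ring teeth: 15 + 2·20 = 55
15(ω_sun−ω_arm) = −55(ω_ring−ω_arm),  ω_sun = 0, ω_ring = 1
15(0−ω_arm) = −55(1−ω_arm)  ⇒  70·ω_arm = 55  ⇒  ω_arm = 11/14
sun–planet mesh: 15·(0−11/14) = −20·(ω_p−ω_arm)  ⇒  ω_p−ω_arm = 33/56
ω_p = 11/14 + 33/56 = 11/8
exact speed ratio = 11/8

11/8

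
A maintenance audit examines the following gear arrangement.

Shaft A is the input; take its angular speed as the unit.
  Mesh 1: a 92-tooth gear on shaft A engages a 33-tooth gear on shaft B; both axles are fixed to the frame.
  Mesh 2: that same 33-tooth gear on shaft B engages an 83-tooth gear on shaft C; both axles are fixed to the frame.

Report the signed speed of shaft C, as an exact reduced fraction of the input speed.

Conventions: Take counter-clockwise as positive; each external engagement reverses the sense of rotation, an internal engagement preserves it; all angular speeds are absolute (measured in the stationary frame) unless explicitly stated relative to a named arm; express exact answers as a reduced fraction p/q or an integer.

2-mesh fixed-axis compound train (all bearings frame-fixed)
mesh 1 [92T→33T]: |ω|/ω_in = 1×92/33 = 92/33, sense flips to −
mesh 2 [33T→83T]: |ω|/ω_in = (92/33)×33/83 = 92/83, sense flips to +
signed output speed (× input speed) = 92/83

92/83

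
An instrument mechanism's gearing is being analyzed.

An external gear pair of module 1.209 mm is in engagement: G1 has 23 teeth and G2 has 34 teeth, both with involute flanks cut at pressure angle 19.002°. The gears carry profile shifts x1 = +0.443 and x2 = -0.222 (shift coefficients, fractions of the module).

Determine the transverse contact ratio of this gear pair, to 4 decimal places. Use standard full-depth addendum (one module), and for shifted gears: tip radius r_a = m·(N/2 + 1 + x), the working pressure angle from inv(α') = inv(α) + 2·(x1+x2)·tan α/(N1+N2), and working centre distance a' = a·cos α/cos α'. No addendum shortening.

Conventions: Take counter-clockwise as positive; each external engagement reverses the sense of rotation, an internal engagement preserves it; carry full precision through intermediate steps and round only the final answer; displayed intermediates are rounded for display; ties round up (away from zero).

1.5816

single-mesh involute tooth geometry (23T engaging 34T at module 1.209)
base radii: r_b1 = 13.145860, r_b2 = 19.433010
tip radii: r_a1 = 15.648087, r_a2 = 21.493602
inv(α') = inv(19.002°) + 2·(+0.443-0.222)·tan α/(23+34) = 0.01538955  ⇒  α' = 20.20749°
a' = a·cos α / cos α' = 34.4565·cos 19.002°/cos 20.20749° = 34.715693
action lengths: √(r_a1²−r_b1²) = 8.488169, √(r_a2²−r_b2²) = 9.183303
base pitch p_b = π·m·cos α = 3.591212
CR = (8.488169 + 9.183303 − 34.715693·sin 20.20749°)/3.591212 = 1.581625
contact ratio ≈ 1.5816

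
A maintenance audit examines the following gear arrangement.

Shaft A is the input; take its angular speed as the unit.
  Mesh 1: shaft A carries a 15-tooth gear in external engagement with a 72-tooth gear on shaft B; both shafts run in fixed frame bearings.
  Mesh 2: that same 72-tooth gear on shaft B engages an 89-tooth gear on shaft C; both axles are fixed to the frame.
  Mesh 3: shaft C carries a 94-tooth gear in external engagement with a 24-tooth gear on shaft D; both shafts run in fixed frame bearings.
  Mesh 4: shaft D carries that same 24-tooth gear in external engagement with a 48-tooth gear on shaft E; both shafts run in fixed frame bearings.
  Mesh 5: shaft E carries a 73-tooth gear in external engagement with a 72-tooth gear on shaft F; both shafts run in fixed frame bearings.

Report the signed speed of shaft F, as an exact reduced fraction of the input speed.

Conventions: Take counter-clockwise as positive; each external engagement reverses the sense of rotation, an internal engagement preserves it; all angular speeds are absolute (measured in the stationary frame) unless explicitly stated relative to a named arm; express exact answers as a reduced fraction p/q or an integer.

5-mesh fixed-axis compound train (all bearings frame-fixed)
mesh 1 [15T→72T]: |ω|/ω_in = 1×15/72 = 5/24, sense flips to −
mesh 2 [72T→89T]: |ω|/ω_in = (5/24)×72/89 = 15/89, sense flips to +
mesh 3 [94T→24T]: |ω|/ω_in = (15/89)×94/24 = 235/356, sense flips to −
mesh 4 [24T→48T]: |ω|/ω_in = (235/356)×24/48 = 235/712, sense flips to +
mesh 5 [73T→72T]: |ω|/ω_in = (235/712)×73/72 = 17155/51264, sense flips to −
signed output speed (× input speed) = -17155/51264

-17155/51264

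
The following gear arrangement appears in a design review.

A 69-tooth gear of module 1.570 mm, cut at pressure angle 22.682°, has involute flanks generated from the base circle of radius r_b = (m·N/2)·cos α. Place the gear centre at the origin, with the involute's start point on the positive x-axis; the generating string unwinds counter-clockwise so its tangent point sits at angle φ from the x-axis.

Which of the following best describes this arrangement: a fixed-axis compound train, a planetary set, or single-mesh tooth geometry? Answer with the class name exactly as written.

topology: single-mesh involute geometry — m = 1.570, N = 69
classification: single-mesh tooth geometry

single-mesh tooth geometry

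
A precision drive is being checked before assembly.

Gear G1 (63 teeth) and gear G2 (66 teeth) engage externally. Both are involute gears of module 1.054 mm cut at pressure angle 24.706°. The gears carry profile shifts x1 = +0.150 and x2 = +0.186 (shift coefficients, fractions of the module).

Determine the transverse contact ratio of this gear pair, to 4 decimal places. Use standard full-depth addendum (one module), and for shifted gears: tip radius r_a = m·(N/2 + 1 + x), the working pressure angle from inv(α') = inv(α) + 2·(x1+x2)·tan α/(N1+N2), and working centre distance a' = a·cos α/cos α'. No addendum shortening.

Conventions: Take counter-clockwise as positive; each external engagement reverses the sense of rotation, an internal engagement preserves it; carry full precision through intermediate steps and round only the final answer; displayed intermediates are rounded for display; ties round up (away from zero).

recognized (one external pair, fixed centres): single-mesh tooth geometry, m = 1.054, N1 = 63, N2 = 66
base radii: r_b1 = 30.161927, r_b2 = 31.598209
tip radii: r_a1 = 34.413100, r_a2 = 36.032044
inv(α') = inv(24.706°) + 2·(+0.150+0.186)·tan α/(63+66) = 0.03127112  ⇒  α' = 25.33625°
a' = a·cos α / cos α' = 67.9830·cos 24.706°/cos 25.33625° = 68.332944
action lengths: √(r_a1²−r_b1²) = 16.568633, √(r_a2²−r_b2²) = 17.316506
base pitch p_b = π·m·cos α = 3.008142
CR = (16.568633 + 17.316506 − 68.332944·sin 25.33625°)/3.008142 = 1.543624
contact ratio ≈ 1.5436

1.5436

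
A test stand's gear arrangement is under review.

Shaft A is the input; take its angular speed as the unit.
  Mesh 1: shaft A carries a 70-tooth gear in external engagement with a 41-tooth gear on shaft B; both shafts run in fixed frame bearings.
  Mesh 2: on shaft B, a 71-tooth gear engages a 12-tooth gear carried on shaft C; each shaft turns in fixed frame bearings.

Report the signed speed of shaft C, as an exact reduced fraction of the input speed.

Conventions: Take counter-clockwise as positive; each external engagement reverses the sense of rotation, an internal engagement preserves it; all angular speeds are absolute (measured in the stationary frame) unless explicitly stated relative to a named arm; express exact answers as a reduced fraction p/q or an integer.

2485/246

2-mesh fixed-axis compound train (all bearings frame-fixed)
mesh 1 [70T→41T]: |ω|/ω_in = 1×70/41 = 70/41, sense flips to −
mesh 2 [71T→12T]: |ω|/ω_in = (70/41)×71/12 = 2485/246, sense flips to +
signed output speed (× input speed) = 2485/246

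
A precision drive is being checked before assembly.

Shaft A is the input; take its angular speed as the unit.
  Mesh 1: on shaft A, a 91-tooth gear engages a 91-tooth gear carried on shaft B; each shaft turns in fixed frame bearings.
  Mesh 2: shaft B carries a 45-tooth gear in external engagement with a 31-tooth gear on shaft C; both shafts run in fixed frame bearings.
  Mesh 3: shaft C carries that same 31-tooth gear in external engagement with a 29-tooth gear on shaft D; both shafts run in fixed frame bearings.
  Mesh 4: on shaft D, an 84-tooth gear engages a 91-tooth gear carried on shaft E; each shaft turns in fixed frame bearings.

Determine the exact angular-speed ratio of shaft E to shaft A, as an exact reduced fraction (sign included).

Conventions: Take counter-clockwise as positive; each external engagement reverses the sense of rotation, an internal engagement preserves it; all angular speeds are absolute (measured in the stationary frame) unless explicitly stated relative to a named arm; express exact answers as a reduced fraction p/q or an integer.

class = fixed-axis compound train [4 meshes; 4 ratios multiply, 4 sense flips]
mesh 1 [91T→91T]: running ratio 1, sense −
mesh 2 [45T→31T]: running ratio 45/31, sense +
mesh 3 [31T→29T]: running ratio 45/29, sense −
mesh 4 [84T→91T]: running ratio 540/377, sense +
ω_out/ω_in = 540/377

540/377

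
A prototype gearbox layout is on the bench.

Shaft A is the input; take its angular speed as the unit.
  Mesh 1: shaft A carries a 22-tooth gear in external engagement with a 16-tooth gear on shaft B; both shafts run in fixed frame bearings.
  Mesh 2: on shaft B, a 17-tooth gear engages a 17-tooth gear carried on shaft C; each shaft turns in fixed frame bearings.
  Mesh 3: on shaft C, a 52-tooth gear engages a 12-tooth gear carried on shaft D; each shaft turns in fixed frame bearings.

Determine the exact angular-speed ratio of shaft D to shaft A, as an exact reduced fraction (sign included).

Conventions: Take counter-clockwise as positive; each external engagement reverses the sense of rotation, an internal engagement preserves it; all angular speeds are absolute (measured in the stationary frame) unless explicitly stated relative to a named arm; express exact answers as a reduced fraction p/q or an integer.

-143/24

class = fixed-axis compound train [3 meshes; 3 ratios multiply, 3 sense flips]
mesh 1 [22T→16T]: running ratio 11/8, sense −
mesh 2 [17T→17T]: running ratio 11/8, sense +
mesh 3 [52T→12T]: running ratio 143/24, sense −
ω_out/ω_in = -143/24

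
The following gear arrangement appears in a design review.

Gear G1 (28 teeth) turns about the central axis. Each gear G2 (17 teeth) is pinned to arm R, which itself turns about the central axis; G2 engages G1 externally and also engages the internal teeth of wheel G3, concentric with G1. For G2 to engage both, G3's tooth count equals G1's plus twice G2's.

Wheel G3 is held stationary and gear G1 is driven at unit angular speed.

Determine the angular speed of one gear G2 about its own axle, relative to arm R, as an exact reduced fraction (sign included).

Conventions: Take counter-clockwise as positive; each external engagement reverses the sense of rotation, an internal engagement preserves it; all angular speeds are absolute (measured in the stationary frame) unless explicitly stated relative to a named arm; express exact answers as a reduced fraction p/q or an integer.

planetary set (28T centre, 17T on arm, 62T internal) — Willis relation
ring teeth: 28 + 2·17 = 62
28(ω_sun−ω_arm) = −62(ω_ring−ω_arm),  ω_ring = 0, ω_sun = 1
28(1−ω_arm) = −62(0−ω_arm)  ⇒  90·ω_arm = 28  ⇒  ω_arm = 14/45
sun–planet mesh: 28·(1−14/45) = −17·(ω_p−ω_arm)  ⇒  ω_p−ω_arm = -868/765
exact speed ratio = -868/765

-868/765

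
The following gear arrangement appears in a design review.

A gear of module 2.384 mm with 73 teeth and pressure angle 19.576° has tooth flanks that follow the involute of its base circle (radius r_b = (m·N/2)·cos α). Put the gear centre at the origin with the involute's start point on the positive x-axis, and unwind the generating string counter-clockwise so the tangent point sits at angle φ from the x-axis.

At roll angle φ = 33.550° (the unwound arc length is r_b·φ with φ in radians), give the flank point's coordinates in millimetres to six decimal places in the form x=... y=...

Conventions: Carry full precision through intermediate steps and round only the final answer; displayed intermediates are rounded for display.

x=94.859855 y=5.301087

topology: single-mesh involute geometry — m = 2.384, N = 73
pitch radius r_p = m·N/2 = 2.384·73/2 = 87.016000
base radius r_b = r_p·cos α = 87.016000·cos 19.576° = 81.986291
roll angle φ = 33.550° = 0.58555796 rad
x = r_b·(cos φ + φ·sin φ) = 94.859855
y = r_b·(sin φ − φ·cos φ) = 5.301087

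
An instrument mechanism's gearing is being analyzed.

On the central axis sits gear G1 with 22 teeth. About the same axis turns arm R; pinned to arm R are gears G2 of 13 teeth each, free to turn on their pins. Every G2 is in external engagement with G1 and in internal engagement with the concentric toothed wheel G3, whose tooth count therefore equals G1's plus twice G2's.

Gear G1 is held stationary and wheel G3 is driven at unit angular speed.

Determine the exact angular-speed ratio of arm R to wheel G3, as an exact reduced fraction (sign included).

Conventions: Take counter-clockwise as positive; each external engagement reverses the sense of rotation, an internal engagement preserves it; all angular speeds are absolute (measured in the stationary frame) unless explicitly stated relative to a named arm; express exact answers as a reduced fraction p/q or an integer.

class = planetary set [G3 = 22+2·13 = 48; Willis about the carrier]
ring teeth: 22 + 2·13 = 48
22(ω_sun−ω_arm) = −48(ω_ring−ω_arm),  ω_sun = 0, ω_ring = 1
22(0−ω_arm) = −48(1−ω_arm)  ⇒  70·ω_arm = 48  ⇒  ω_arm = 24/35
ω_out/ω_in = 24/35

24/35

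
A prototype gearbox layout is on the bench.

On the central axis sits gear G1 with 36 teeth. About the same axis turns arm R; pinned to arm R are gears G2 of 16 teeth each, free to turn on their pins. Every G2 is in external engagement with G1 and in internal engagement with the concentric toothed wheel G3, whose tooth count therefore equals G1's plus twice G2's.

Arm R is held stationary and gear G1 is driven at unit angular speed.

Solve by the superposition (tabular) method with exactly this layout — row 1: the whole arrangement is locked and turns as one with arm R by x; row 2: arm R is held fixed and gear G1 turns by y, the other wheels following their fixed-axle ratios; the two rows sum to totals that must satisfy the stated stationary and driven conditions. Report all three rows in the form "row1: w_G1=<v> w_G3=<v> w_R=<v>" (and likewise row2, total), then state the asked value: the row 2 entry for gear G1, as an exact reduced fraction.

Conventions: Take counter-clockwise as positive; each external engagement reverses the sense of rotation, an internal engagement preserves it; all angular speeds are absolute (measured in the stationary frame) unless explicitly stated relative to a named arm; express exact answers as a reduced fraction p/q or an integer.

row1: w_G1=0 w_G3=0 w_R=0
row2: w_G1=1 w_G3=-9/17 w_R=0
total: w_G1=1 w_G3=-9/17 w_R=0
asked value: 1

recognized (axles ride arm R): planetary set, 36/16/68 teeth
superposition row 1 [locked train]: every member turns x
row 2: sun turns y, ring = −(36/68)·y, arm 0
boundary: total ω_arm = x = 0 and total ω_sun = x + y = 1  ⇒  y = 1, x = 0
row 2 ring = −(36/68)·1 = -9/17
totals (row 1 + row 2): sun 0 + 1 = 1, ring 0 + (-9/17) = -9/17, arm 0 + 0 = 0
asked cell (row2, sun) = 1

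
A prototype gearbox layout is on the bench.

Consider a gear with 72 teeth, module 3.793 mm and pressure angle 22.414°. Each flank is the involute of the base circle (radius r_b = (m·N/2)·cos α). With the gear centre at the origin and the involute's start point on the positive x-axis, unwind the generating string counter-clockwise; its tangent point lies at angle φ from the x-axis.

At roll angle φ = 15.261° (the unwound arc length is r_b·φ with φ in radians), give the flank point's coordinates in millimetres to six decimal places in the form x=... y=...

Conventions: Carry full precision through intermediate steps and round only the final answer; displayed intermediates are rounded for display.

single-mesh involute tooth geometry (72T wheel at module 3.793)
pitch radius r_p = m·N/2 = 3.793·72/2 = 136.548000
base radius r_b = r_p·cos α = 136.548000·cos 22.414° = 126.232194
roll angle φ = 15.261° = 0.26635470 rad
x = r_b·(cos φ + φ·sin φ) = 130.630848
y = r_b·(sin φ − φ·cos φ) = 0.789488

x=130.630848 y=0.789488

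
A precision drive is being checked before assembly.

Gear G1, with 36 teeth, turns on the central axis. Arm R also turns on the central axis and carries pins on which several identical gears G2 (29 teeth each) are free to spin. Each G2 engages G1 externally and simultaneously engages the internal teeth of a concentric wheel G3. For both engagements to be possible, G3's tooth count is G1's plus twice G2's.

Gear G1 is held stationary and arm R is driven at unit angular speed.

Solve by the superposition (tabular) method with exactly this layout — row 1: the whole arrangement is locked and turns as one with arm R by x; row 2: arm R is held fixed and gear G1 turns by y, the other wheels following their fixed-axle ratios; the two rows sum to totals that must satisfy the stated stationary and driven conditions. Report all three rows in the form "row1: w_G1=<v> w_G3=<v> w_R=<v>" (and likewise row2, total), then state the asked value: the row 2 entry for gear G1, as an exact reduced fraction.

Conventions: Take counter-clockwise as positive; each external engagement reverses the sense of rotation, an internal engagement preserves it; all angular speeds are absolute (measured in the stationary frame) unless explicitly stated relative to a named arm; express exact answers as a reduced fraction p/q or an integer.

row1: w_G1=1 w_G3=1 w_R=1
row2: w_G1=-1 w_G3=18/47 w_R=0
total: w_G1=0 w_G3=65/47 w_R=1
asked value: -1

planetary set (36T centre, 29T on arm, 94T internal) — Willis relation
superposition row 1 [locked train]: every member turns x
superposition row 2 [arm held]: sun y, ring −(36/94)·y, arm 0
boundary: total ω_sun = x + y = 0 and total ω_arm = x = 1  ⇒  y = -1, x = 1
row 2 ring = −(36/94)·(-1) = 18/47
totals (row 1 + row 2): sun 1 + (-1) = 0, ring 1 + 18/47 = 65/47, arm 1 + 0 = 1
asked cell (row2, sun) = -1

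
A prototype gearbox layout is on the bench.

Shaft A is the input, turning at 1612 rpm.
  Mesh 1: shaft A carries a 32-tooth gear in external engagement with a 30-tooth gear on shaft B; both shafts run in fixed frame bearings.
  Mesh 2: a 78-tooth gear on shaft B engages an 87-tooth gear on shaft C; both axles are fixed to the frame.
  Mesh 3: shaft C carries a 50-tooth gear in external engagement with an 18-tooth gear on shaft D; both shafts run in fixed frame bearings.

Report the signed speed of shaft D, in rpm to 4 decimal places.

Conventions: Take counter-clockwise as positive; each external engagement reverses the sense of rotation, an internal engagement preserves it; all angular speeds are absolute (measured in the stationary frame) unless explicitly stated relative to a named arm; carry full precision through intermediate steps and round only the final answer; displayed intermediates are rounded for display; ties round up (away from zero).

-4282.1967 rpm

class = fixed-axis compound train [3 meshes; 3 ratios multiply, 3 sense flips]
mesh 1 [32T→30T]: ω = 1612.0000×32/30 = 1719.4667 rpm, sense flips to −
mesh 2 [78T→87T]: ω = 1719.4667×78/87 = 1541.5908 rpm, sense flips to +
mesh 3 [50T→18T]: ω = 1541.5908×50/18 = 4282.1967 rpm, sense flips to −
signed output speed = -4282.1967 rpm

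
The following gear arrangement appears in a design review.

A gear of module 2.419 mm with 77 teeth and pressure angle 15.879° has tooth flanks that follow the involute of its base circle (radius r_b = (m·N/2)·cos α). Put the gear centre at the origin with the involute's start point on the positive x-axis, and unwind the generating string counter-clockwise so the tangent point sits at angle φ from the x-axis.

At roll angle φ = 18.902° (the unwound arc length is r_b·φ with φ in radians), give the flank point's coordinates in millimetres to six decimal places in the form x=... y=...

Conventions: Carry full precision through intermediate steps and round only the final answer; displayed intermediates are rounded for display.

class = single-mesh tooth geometry [base-circle involute, m = 2.419, 77T]
pitch radius r_p = m·N/2 = 2.419·77/2 = 93.131500
base radius r_b = r_p·cos α = 93.131500·cos 15.879° = 89.577756
roll angle φ = 18.902° = 0.32990214 rad
x = r_b·(cos φ + φ·sin φ) = 94.320540
y = r_b·(sin φ − φ·cos φ) = 1.060475

x=94.320540 y=1.060475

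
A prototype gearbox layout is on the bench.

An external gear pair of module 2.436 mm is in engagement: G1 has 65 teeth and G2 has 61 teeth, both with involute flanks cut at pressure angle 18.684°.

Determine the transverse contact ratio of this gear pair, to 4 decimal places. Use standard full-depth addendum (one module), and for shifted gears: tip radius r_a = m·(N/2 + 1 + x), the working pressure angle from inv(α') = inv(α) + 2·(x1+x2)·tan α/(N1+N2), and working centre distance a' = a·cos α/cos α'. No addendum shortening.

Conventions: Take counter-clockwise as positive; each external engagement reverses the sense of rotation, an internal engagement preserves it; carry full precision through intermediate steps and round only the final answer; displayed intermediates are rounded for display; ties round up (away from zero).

1.8724

class = single-mesh tooth geometry [involute pair 65T × 61T, m = 2.436]
base radii: r_b1 = 74.997723, r_b2 = 70.382479
tip radii: r_a1 = 81.606000, r_a2 = 76.734000
no profile shift: α' = α, a' = a
action lengths: √(r_a1²−r_b1²) = 32.169563, √(r_a2²−r_b2²) = 30.568177
base pitch p_b = π·m·cos α = 7.249609
CR = (32.169563 + 30.568177 − 153.468000·sin 18.68400°)/7.249609 = 1.872446
contact ratio ≈ 1.8724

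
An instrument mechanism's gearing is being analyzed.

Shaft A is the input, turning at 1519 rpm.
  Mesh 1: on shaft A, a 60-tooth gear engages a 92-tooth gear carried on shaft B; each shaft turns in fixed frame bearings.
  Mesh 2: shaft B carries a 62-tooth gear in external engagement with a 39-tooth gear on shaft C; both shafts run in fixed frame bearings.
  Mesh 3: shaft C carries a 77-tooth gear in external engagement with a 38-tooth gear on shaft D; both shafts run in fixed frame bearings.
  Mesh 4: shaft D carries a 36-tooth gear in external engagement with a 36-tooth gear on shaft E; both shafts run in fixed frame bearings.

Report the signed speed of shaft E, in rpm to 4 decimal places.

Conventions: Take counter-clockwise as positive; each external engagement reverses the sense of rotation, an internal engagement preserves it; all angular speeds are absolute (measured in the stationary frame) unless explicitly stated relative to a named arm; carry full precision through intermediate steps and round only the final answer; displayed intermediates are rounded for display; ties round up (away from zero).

+3191.2102 rpm

class = fixed-axis compound train [4 meshes; 4 ratios multiply, 4 sense flips]
mesh 1 [60T→92T]: ω = 1519.0000×60/92 = 990.6522 rpm, sense flips to −
mesh 2 [62T→39T]: ω = 990.6522×62/39 = 1574.8829 rpm, sense flips to +
mesh 3 [77T→38T]: ω = 1574.8829×77/38 = 3191.2102 rpm, sense flips to −
mesh 4 [36T→36T]: ω = 3191.2102×36/36 = 3191.2102 rpm, sense flips to +
signed output speed = +3191.2102 rpm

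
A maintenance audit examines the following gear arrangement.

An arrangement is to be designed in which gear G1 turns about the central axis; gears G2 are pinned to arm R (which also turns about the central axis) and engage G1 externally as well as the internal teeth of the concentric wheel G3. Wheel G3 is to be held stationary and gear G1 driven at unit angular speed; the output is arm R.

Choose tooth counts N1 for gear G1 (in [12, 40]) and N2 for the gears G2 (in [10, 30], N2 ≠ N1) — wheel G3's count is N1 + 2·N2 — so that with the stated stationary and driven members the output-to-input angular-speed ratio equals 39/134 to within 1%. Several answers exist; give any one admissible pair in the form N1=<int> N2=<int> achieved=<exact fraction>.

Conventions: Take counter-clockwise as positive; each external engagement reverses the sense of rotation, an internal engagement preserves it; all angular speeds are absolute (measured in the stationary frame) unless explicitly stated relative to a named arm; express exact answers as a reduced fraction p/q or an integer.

N1=39 N2=28 achieved=39/134

design class (target 39/134): planetary set
Willis with ω_ring = 0: ω_arm/ω_sun = N1/(N1+N3); set equal to 39/134  ⇒  N3/N1 = 1/(39/134) − 1 = 95/39
N3 = N1 + 2·N2  ⇒  N2/N1 = (N3/N1 − 1)/2 = (95/39 − 1)/2 = 28/39
smallest multiple with N1 ≥ 12 and N2 ≥ 10: k = 1  ⇒  N1 = 1·39 = 39, N2 = 1·28 = 28 (N1 ≤ 40, N2 ≤ 30, N2 ≠ N1 ✓), N3 = 39 + 2·28 = 95
check: N1/(N1+N3) with N1 = 39, N3 = 95 gives 39/134; |achieved − target| = 0 ≤ 39/13400 ✓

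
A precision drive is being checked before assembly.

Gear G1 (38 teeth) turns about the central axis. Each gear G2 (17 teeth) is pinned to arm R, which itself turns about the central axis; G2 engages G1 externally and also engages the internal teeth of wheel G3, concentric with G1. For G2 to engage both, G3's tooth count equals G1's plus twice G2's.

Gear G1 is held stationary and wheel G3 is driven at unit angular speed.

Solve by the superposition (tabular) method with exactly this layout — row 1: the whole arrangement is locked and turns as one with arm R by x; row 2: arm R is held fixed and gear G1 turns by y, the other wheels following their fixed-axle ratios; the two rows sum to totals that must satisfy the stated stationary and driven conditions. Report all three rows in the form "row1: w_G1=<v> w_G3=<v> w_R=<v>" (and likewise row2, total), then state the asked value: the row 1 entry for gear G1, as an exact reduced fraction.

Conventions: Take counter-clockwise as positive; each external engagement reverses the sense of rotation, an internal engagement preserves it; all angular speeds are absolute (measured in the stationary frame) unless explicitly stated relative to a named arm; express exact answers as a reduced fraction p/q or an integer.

recognized (axles ride arm R): planetary set, 38/17/72 teeth
superposition row 1 [locked train]: every member turns x
row 2: sun turns y, ring = −(38/72)·y, arm 0
boundary: total ω_sun = x + y = 0 and total ω_ring = x − (38/72)·y = 1  ⇒  y = -36/55, x = 36/55
row 2 ring = −(38/72)·(-36/55) = 19/55
totals (row 1 + row 2): sun 36/55 + (-36/55) = 0, ring 36/55 + 19/55 = 1, arm 36/55 + 0 = 36/55
asked cell (row1, sun) = 36/55

row1: w_G1=36/55 w_G3=36/55 w_R=36/55
row2: w_G1=-36/55 w_G3=19/55 w_R=0
total: w_G1=0 w_G3=1 w_R=36/55
asked value: 36/55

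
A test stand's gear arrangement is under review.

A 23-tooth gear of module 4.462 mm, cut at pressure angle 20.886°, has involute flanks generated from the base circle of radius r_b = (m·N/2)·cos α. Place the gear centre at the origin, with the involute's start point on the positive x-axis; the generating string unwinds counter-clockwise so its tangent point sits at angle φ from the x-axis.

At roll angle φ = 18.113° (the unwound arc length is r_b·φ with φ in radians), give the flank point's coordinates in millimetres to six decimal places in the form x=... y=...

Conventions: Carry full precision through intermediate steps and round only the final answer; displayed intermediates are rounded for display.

recognized (one wheel, involute flank): single-mesh tooth geometry, m = 4.462, N = 23
pitch radius r_p = m·N/2 = 4.462·23/2 = 51.313000
base radius r_b = r_p·cos α = 51.313000·cos 20.886° = 47.941306
roll angle φ = 18.113° = 0.31613149 rad
x = r_b·(cos φ + φ·sin φ) = 50.277389
y = r_b·(sin φ − φ·cos φ) = 0.499857

x=50.277389 y=0.499857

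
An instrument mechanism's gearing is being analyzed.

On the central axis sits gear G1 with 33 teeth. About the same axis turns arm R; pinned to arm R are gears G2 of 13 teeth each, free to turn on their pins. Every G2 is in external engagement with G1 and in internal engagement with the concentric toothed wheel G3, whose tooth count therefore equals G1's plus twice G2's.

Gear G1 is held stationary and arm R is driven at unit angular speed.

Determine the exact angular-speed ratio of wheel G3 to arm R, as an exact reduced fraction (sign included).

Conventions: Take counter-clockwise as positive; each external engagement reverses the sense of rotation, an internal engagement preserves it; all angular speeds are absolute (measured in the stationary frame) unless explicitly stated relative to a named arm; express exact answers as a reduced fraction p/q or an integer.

92/59

class = planetary set [G3 = 33+2·13 = 59; Willis about the carrier]
ring teeth: 33 + 2·13 = 59
33(ω_sun−ω_arm) = −59(ω_ring−ω_arm),  ω_sun = 0, ω_arm = 1
ω_ring = 1 − (33/59)(0−1) = 92/59
ω_out/ω_in = 92/59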